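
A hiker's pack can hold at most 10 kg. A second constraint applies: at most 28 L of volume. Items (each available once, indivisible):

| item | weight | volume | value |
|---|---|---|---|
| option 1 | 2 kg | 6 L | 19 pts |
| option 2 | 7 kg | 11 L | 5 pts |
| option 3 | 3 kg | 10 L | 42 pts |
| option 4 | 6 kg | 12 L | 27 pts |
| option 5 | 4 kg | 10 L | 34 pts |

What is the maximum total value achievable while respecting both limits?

Feasible sets respecting both limits:
- option 1+option 3+option 5: weight 9, volume 26, value 95
- option 3+option 5: weight 7, volume 20, value 76
- option 3+option 4: weight 9, volume 22, value 69
Best: 95 pts.

95 pts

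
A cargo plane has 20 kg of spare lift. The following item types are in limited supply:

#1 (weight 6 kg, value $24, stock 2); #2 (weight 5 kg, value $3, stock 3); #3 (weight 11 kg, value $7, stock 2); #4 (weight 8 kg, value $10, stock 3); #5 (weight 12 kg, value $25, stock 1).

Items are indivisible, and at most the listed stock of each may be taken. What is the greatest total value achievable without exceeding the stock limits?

$58

Top feasible selections:
- 2×#1 + 1×#4: weight 20, value 58
- 2×#1 + 1×#2: weight 17, value 51
- 1×#1 + 1×#5: weight 18, value 49
Best: $58.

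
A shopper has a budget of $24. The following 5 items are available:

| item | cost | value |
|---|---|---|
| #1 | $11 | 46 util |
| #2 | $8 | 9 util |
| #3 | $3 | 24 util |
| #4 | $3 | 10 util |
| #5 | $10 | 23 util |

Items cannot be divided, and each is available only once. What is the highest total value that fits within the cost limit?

93 util

Check high-value combinations within $24:
- #1+#3+#5: cost 11+3+10=24, value 46+24+23=93
- #1+#3+#4: cost 11+3+3=17, value 46+24+10=80
- #1+#2+#3: cost 11+8+3=22, value 46+9+24=79
- #1+#4+#5: cost 11+3+10=24, value 46+10+23=79
- #1+#3: cost 11+3=14, value 46+24=70
Best: 93 util.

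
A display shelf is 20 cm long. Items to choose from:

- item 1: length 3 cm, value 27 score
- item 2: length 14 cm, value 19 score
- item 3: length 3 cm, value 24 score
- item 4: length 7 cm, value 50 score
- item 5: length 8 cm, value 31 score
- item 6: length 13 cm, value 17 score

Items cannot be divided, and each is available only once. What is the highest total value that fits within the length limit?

Check high-value combinations within 20 cm:
- item 1+item 4+item 5: length 3+7+8=18, value 27+50+31=108
- item 3+item 4+item 5: length 3+7+8=18, value 24+50+31=105
- item 1+item 3+item 4: length 3+3+7=13, value 27+24+50=101
- item 1+item 3+item 5: length 3+3+8=14, value 27+24+31=82
Best: 108 score.

108 score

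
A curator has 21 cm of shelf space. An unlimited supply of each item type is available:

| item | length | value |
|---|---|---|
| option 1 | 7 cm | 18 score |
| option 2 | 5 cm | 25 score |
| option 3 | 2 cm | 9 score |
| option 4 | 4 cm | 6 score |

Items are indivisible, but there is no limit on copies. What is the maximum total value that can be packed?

Best value-per-unit is option 2 at 25/5; filling with it alone gives 4×25 = 100.
Optimal mix: 3×option 2 + 3×option 3 → length 21, value 102.

102 score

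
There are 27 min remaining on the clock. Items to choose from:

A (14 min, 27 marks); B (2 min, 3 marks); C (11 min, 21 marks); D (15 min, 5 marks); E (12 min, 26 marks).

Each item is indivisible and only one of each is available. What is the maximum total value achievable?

This is a 0/1 knapsack; check combinations near the capacity.
- A+E: time 14+12=26, value 27+26=53
- A+B+C: time 14+2+11=27, value 27+3+21=51
- B+C+E: time 2+11+12=25, value 3+21+26=50
- A+C: time 14+11=25, value 27+21=48
- C+E: time 11+12=23, value 21+26=47
Best: 53 marks.

53 marks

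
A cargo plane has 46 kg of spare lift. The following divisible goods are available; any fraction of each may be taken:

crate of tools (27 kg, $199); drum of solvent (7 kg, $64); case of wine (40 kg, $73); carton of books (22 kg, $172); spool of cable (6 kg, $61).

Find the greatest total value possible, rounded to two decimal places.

Take in order of value per unit:
- spool of cable (61/6 per unit): all 6 → value 61, running total 61.00
- drum of solvent (64/7 per unit): all 7 → value 64, running total 125.00
- carton of books (172/22 per unit): all 22 → value 172, running total 297.00
- crate of tools (199/27 per unit): 11 of 27 → value 11×199/27 = 81.0741, running total 378.07
Total 378.07.

378.07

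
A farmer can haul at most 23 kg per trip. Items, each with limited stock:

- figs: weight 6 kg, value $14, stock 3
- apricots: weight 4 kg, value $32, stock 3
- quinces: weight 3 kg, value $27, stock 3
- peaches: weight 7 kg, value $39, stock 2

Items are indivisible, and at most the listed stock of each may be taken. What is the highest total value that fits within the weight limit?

$177

Top feasible selections:
- 3×apricots + 3×quinces: weight 21, value 177
- 3×apricots + 1×quinces + 1×peaches: weight 22, value 162
- 3×quinces + 2×peaches: weight 23, value 159
- 1×figs + 2×apricots + 3×quinces: weight 23, value 159
Best: $177.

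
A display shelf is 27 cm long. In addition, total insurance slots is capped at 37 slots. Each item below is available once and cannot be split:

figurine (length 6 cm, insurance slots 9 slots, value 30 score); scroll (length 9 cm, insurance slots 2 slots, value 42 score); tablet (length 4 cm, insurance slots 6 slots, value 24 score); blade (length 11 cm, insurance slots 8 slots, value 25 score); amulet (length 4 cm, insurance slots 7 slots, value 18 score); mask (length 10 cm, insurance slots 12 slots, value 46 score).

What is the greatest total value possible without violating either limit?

Feasible sets respecting both limits:
- scroll+tablet+amulet+mask: length 27, insurance slots 27, value 130
- figurine+scroll+mask: length 25, insurance slots 23, value 118
- figurine+tablet+amulet+mask: length 24, insurance slots 34, value 118
- figurine+scroll+tablet+amulet: length 23, insurance slots 24, value 114
Best: 130 score.

130 score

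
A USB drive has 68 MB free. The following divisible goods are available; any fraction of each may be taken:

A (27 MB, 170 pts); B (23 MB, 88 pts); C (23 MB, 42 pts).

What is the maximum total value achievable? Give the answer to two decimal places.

290.87

Take in order of value per unit:
- A (170/27 per unit): all 27 → value 170, running total 170.00
- B (88/23 per unit): all 23 → value 88, running total 258.00
- C (42/23 per unit): 18 of 23 → value 18×42/23 = 32.8696, running total 290.87
Total 290.87.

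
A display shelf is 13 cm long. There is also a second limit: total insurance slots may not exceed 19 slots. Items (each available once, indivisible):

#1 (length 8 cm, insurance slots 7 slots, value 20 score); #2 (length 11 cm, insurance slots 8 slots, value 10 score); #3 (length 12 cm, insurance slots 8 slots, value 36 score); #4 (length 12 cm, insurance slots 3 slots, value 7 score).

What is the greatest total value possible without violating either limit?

Feasible sets respecting both limits:
- #3: length 12, insurance slots 8, value 36
- #1: length 8, insurance slots 7, value 20
- #2: length 11, insurance slots 8, value 10
- #4: length 12, insurance slots 3, value 7
Best: 36 score.

36 score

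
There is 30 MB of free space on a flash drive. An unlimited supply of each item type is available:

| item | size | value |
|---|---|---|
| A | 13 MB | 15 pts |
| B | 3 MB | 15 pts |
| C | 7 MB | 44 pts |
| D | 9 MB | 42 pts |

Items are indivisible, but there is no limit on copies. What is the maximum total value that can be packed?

Best value-per-unit is C at 44/7; filling with it alone gives 4×44 = 176.
Optimal mix: 3×B + 3×C → size 30, value 177.

177 pts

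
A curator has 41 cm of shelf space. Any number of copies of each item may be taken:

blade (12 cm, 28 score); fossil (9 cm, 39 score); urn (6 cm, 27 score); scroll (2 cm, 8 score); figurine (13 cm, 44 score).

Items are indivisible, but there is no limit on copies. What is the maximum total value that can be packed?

182 score

Best value-per-unit is urn at 27/6; filling with it alone gives 6×27 = 162.
Optimal mix: 1×fossil + 5×urn + 1×scroll → length 41, value 182.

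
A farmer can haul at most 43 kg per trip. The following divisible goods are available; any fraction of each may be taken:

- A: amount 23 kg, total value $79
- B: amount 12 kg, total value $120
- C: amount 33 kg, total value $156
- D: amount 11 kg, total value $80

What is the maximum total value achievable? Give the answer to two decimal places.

Take in order of value per unit:
- B (120/12 per unit): all 12 → value 120, running total 120.00
- D (80/11 per unit): all 11 → value 80, running total 200.00
- C (156/33 per unit): 20 of 33 → value 20×156/33 = 94.5455, running total 294.55
Total 294.55.

294.55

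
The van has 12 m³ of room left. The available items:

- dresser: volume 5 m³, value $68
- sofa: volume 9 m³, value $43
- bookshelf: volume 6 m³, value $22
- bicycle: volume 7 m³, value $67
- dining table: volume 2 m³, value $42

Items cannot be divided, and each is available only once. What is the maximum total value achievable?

$135

Check high-value combinations within 12 m³:
- dresser+bicycle: volume 5+7=12, value 68+67=135
- dresser+dining table: volume 5+2=7, value 68+42=110
- bicycle+dining table: volume 7+2=9, value 67+42=109
- dresser+bookshelf: volume 5+6=11, value 68+22=90
- sofa+dining table: volume 9+2=11, value 43+42=85
Best: $135.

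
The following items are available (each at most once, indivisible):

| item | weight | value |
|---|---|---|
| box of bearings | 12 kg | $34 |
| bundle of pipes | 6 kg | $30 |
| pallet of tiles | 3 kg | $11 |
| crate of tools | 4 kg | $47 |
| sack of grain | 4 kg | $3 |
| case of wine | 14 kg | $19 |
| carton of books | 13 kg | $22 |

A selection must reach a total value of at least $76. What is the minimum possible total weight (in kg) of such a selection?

10

Subsets with value ≥ 76, sorted by total weight:
- bundle of pipes+crate of tools: weight 10, value 77
- bundle of pipes+pallet of tiles+crate of tools: weight 13, value 88
Minimum weight: 10 kg.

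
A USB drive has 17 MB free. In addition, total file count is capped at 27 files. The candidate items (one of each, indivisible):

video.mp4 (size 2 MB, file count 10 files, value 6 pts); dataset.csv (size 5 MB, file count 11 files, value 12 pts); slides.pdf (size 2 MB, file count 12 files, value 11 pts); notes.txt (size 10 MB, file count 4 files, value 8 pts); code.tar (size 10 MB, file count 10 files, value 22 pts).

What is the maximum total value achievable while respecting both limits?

34 pts

Feasible sets respecting both limits:
- dataset.csv+code.tar: size 15, file count 21, value 34
- slides.pdf+code.tar: size 12, file count 22, value 33
- dataset.csv+slides.pdf+notes.txt: size 17, file count 27, value 31
Best: 34 pts.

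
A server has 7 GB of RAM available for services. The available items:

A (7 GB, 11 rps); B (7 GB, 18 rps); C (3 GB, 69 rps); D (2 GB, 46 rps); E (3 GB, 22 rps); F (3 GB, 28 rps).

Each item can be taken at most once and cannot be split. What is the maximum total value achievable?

115 rps

Check high-value combinations within 7 GB:
- C+D: memory 3+2=5, value 69+46=115
- C+F: memory 3+3=6, value 69+28=97
- C+E: memory 3+3=6, value 69+22=91
- D+F: memory 2+3=5, value 46+28=74
Best: 115 rps.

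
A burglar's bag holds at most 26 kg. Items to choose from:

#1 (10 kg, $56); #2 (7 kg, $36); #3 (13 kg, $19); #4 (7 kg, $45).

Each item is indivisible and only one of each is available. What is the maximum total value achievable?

$137

Check high-value combinations within 26 kg:
- #1+#2+#4: weight 10+7+7=24, value 56+36+45=137
- #1+#4: weight 10+7=17, value 56+45=101
- #1+#2: weight 10+7=17, value 56+36=92
- #2+#4: weight 7+7=14, value 36+45=81
Best: $137.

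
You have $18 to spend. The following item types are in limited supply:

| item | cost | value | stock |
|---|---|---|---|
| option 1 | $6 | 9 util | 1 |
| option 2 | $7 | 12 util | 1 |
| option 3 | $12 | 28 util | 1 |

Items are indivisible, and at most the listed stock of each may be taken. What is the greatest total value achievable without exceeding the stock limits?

Top feasible selections:
- 1×option 1 + 1×option 3: cost 18, value 37
- 1×option 3: cost 12, value 28
Best: 37 util.

37 util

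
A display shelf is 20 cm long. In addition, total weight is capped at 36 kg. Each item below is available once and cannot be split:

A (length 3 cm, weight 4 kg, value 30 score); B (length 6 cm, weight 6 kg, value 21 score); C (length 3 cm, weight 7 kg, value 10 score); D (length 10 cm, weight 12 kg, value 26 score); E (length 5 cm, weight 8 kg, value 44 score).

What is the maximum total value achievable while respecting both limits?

105 score

Feasible sets respecting both limits:
- A+B+C+E: length 17, weight 25, value 105
- A+D+E: length 18, weight 24, value 100
- A+B+E: length 14, weight 18, value 95
- A+C+E: length 11, weight 19, value 84
Best: 105 score.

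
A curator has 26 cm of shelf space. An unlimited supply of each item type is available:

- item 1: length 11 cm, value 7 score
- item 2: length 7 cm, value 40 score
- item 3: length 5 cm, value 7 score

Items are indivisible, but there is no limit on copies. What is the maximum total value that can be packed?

Best value-per-unit is item 2 at 40/7; filling with it alone gives 3×40 = 120.
Optimal mix: 3×item 2 + 1×item 3 → length 26, value 127.

127 score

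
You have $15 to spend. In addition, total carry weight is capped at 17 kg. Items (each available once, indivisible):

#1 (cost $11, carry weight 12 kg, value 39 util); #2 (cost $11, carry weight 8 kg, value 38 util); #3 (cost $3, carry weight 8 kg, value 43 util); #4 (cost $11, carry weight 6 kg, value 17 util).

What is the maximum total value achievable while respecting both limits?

Feasible sets respecting both limits:
- #2+#3: cost 14, carry weight 16, value 81
- #3+#4: cost 14, carry weight 14, value 60
- #3: cost 3, carry weight 8, value 43
- #1: cost 11, carry weight 12, value 39
Best: 81 util.

81 util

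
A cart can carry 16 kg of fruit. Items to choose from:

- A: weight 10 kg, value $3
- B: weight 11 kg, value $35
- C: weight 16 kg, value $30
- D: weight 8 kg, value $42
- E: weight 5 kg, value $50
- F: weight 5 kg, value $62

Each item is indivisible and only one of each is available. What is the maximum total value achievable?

$112

Check high-value combinations within 16 kg:
- E+F: weight 5+5=10, value 50+62=112
- D+F: weight 8+5=13, value 42+62=104
- B+F: weight 11+5=16, value 35+62=97
- D+E: weight 8+5=13, value 42+50=92
- B+E: weight 11+5=16, value 35+50=85
Best: $112.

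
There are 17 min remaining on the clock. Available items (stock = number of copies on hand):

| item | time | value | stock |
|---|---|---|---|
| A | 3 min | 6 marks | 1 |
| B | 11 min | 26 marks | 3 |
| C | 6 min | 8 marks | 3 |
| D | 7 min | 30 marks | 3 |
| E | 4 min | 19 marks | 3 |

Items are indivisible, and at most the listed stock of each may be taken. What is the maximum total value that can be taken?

Top feasible selections:
- 1×D + 2×E: time 15, value 68
- 1×A + 2×D: time 17, value 66
- 1×A + 3×E: time 15, value 63
Best: 68 marks.

68 marks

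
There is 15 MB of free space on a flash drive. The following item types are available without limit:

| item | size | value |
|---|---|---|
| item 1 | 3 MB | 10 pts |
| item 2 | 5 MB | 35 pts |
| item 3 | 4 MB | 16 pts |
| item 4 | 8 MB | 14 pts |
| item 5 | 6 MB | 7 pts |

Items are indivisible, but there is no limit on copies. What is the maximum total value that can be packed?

Best value-per-unit is item 2 at 35/5, and filling with it alone uses size 3×5=15. No mix of the others beats 3×35 = 105.

105 pts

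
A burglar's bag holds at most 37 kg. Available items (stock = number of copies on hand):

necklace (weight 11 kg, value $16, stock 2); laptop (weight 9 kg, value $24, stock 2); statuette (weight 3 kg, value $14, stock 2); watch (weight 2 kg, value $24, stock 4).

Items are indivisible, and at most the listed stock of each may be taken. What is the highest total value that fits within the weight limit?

$172

Best selections within weight 37 and stock limits:
- 2×laptop + 2×statuette + 4×watch: weight 32, value 172
- 1×necklace + 1×laptop + 2×statuette + 4×watch: weight 34, value 164
- 1×necklace + 2×laptop + 4×watch: weight 37, value 160
Best: $172.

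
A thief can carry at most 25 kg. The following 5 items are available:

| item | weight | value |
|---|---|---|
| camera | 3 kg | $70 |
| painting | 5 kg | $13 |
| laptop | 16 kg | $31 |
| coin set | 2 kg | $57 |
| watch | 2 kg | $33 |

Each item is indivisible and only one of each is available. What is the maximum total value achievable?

Check high-value combinations within 25 kg:
- camera+laptop+coin set+watch: weight 3+16+2+2=23, value 70+31+57+33=191
- camera+painting+coin set+watch: weight 3+5+2+2=12, value 70+13+57+33=173
- camera+coin set+watch: weight 3+2+2=7, value 70+57+33=160
Best: $191.

$191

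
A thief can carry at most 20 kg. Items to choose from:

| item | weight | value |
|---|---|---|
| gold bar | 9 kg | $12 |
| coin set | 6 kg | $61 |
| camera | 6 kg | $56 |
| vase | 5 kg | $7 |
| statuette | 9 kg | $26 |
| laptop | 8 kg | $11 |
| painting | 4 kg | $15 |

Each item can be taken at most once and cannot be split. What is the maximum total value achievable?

Check high-value combinations within 20 kg:
- coin set+camera+painting: weight 6+6+4=16, value 61+56+15=132
- coin set+camera+laptop: weight 6+6+8=20, value 61+56+11=128
- coin set+camera+vase: weight 6+6+5=17, value 61+56+7=124
Best: $132.

$132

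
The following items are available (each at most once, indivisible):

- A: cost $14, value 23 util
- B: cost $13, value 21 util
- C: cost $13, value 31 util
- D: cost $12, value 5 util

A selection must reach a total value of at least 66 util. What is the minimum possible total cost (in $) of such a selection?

40

Subsets with value ≥ 66, sorted by total cost:
- A+B+C: cost 40, value 75
- A+B+C+D: cost 52, value 80
Minimum cost: 40 $.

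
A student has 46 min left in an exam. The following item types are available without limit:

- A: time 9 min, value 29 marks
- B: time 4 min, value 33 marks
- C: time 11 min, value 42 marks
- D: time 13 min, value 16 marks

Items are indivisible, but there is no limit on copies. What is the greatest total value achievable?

363 marks

Best value-per-unit is B at 33/4, and filling with it alone uses time 11×4=44. No mix of the others beats 11×33 = 363.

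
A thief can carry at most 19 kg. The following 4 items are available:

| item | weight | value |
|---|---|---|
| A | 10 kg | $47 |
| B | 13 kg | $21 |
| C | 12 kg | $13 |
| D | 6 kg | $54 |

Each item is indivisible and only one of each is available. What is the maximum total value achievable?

Check high-value combinations within 19 kg:
- A+D: weight 10+6=16, value 47+54=101
- B+D: weight 13+6=19, value 21+54=75
- C+D: weight 12+6=18, value 13+54=67
- D: weight 6, value 54
- A: weight 10, value 47
Best: $101.

$101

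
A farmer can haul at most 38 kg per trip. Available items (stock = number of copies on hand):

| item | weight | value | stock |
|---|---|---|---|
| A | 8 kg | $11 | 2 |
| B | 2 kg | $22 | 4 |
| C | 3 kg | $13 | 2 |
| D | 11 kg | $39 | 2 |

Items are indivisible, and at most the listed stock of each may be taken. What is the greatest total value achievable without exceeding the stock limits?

$192

Best selections within weight 38 and stock limits:
- 4×B + 2×C + 2×D: weight 36, value 192
- 4×B + 1×C + 2×D: weight 33, value 179
Best: $192.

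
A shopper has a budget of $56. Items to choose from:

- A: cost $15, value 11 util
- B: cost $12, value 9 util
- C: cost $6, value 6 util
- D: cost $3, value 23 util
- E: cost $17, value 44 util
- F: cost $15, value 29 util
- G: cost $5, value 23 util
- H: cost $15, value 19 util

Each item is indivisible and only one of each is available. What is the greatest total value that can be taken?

138 util

Check high-value combinations within $56:
- D+E+F+G+H: cost 3+17+15+5+15=55, value 23+44+29+23+19=138
- A+D+E+F+G: cost 15+3+17+15+5=55, value 11+23+44+29+23=130
- B+D+E+F+G: cost 12+3+17+15+5=52, value 9+23+44+29+23=128
- C+D+E+F+G: cost 6+3+17+15+5=46, value 6+23+44+29+23=125
- C+D+E+F+H: cost 6+3+17+15+15=56, value 6+23+44+29+19=121
Best: 138 util.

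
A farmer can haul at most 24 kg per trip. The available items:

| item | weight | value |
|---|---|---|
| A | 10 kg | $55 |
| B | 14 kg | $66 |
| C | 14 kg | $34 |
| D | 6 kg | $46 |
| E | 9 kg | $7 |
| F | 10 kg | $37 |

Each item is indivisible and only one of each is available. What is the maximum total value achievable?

Check high-value combinations within 24 kg:
- A+B: weight 10+14=24, value 55+66=121
- B+D: weight 14+6=20, value 66+46=112
- B+F: weight 14+10=24, value 66+37=103
- A+D: weight 10+6=16, value 55+46=101
- A+F: weight 10+10=20, value 55+37=92
Best: $121.

$121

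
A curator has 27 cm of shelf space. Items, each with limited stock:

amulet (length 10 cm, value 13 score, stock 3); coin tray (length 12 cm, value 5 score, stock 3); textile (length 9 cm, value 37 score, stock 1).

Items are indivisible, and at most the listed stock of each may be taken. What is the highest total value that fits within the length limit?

50 score

Top feasible selections:
- 1×amulet + 1×textile: length 19, value 50
- 1×coin tray + 1×textile: length 21, value 42
- 1×textile: length 9, value 37
- 2×amulet: length 20, value 26
Best: 50 score.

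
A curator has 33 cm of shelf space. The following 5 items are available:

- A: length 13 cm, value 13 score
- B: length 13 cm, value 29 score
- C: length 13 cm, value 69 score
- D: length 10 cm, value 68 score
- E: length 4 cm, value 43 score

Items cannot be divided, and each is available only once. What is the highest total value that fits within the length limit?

180 score

Check high-value combinations within 33 cm:
- C+D+E: length 13+10+4=27, value 69+68+43=180
- B+C+E: length 13+13+4=30, value 29+69+43=141
- B+D+E: length 13+10+4=27, value 29+68+43=140
Best: 180 score.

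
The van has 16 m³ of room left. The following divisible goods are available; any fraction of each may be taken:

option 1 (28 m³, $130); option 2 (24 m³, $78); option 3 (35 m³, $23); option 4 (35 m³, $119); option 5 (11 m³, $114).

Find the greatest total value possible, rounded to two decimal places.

Take in order of value per unit:
- option 5 (114/11 per unit): all 11 → value 114, running total 114.00
- option 1 (130/28 per unit): 5 of 28 → value 5×130/28 = 23.2143, running total 137.21
Total 137.21.

137.21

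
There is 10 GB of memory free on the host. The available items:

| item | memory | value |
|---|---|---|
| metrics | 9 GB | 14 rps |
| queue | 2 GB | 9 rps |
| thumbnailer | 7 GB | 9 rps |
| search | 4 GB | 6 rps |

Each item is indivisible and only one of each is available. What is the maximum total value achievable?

18 rps

Check high-value combinations within 10 GB:
- queue+thumbnailer: memory 2+7=9, value 9+9=18
- queue+search: memory 2+4=6, value 9+6=15
- metrics: memory 9, value 14
Best: 18 rps.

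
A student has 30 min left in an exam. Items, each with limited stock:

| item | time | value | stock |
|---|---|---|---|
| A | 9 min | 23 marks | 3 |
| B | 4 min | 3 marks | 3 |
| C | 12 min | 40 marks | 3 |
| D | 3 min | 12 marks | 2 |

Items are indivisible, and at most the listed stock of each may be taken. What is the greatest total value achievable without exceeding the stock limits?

Top feasible selections:
- 2×C + 2×D: time 30, value 104
- 2×C + 1×D: time 27, value 92
Best: 104 marks.

104 marks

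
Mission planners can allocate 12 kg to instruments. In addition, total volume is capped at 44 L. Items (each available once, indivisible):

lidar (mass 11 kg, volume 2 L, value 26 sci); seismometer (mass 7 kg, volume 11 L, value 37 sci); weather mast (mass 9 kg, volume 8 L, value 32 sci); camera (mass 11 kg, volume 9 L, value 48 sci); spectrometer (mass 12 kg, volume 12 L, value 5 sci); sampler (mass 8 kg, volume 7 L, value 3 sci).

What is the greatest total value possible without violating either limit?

48 sci

Feasible sets respecting both limits:
- camera: mass 11, volume 9, value 48
- seismometer: mass 7, volume 11, value 37
- weather mast: mass 9, volume 8, value 32
Best: 48 sci.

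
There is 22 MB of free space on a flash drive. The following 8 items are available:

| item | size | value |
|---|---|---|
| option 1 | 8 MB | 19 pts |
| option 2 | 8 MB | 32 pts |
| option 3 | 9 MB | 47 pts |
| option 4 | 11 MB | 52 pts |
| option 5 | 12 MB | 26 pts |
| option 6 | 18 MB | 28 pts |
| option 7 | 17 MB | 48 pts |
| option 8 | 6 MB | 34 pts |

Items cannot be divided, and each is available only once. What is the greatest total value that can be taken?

99 pts

Check high-value combinations within 22 MB:
- option 3+option 4: size 9+11=20, value 47+52=99
- option 4+option 8: size 11+6=17, value 52+34=86
- option 1+option 2+option 8: size 8+8+6=22, value 19+32+34=85
- option 2+option 4: size 8+11=19, value 32+52=84
- option 3+option 8: size 9+6=15, value 47+34=81
Best: 99 pts.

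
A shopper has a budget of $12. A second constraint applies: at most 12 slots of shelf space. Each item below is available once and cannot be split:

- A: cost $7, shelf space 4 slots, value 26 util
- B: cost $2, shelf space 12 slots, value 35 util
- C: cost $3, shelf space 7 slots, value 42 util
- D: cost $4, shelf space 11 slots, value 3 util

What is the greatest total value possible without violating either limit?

Feasible sets respecting both limits:
- A+C: cost 10, shelf space 11, value 68
- C: cost 3, shelf space 7, value 42
- B: cost 2, shelf space 12, value 35
Best: 68 util.

68 util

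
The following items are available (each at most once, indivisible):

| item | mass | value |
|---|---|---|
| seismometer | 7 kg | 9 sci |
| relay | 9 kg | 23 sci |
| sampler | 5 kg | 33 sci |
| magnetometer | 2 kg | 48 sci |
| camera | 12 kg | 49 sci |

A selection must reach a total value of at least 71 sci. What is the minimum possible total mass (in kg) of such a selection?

Subsets with value ≥ 71, sorted by total mass:
- sampler+magnetometer: mass 7, value 81
- relay+magnetometer: mass 11, value 71
- magnetometer+camera: mass 14, value 97
Minimum mass: 7 kg.

7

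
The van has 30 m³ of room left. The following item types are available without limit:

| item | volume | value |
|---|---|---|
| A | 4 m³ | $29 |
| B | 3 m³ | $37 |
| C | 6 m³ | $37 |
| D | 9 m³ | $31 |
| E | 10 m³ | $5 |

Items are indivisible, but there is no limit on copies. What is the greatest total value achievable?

$370

Best value-per-unit is B at 37/3, and filling with it alone uses volume 10×3=30. No mix of the others beats 10×37 = 370.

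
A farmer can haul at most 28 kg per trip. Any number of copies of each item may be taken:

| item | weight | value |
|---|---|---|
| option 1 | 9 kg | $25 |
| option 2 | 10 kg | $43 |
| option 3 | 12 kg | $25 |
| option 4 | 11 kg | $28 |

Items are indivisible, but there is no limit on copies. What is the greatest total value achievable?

Best value-per-unit is option 2 at 43/10; filling with it alone gives 2×43 = 86.
Optimal mix: 2×option 1 + 1×option 2 → weight 28, value 93.

$93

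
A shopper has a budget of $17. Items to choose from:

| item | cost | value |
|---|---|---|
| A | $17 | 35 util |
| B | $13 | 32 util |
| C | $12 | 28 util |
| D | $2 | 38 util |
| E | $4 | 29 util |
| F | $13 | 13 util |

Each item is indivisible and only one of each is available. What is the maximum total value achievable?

Check high-value combinations within $17:
- B+D: cost 13+2=15, value 32+38=70
- D+E: cost 2+4=6, value 38+29=67
- C+D: cost 12+2=14, value 28+38=66
Best: 70 util.

70 util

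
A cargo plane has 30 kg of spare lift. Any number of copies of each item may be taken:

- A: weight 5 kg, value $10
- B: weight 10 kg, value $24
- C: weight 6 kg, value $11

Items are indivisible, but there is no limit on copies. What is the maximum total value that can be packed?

Best value-per-unit is B at 24/10, and filling with it alone uses weight 3×10=30. No mix of the others beats 3×24 = 72.

$72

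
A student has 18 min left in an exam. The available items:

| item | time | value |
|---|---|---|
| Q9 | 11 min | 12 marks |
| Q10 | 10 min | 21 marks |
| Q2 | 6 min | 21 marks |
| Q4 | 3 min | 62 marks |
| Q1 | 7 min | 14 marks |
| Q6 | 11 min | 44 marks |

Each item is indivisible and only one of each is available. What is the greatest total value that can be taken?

Check high-value combinations within 18 min:
- Q4+Q6: time 3+11=14, value 62+44=106
- Q2+Q4+Q1: time 6+3+7=16, value 21+62+14=97
- Q2+Q4: time 6+3=9, value 21+62=83
- Q10+Q4: time 10+3=13, value 21+62=83
Best: 106 marks.

106 marks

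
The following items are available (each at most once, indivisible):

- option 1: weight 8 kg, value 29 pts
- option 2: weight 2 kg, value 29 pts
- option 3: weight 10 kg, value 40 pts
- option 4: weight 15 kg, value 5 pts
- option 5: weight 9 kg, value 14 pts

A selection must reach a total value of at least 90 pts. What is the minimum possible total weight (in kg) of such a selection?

20

Subsets with value ≥ 90, sorted by total weight:
- option 1+option 2+option 3: weight 20, value 98
- option 1+option 2+option 3+option 5: weight 29, value 112
- option 1+option 2+option 3+option 4: weight 35, value 103
Minimum weight: 20 kg.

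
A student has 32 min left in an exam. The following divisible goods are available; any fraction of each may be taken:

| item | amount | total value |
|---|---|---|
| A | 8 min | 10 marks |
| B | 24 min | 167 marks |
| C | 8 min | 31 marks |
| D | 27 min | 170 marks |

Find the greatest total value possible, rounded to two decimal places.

217.37

Take in order of value per unit:
- B (167/24 per unit): all 24 → value 167, running total 167.00
- D (170/27 per unit): 8 of 27 → value 8×170/27 = 50.3704, running total 217.37
Total 217.37.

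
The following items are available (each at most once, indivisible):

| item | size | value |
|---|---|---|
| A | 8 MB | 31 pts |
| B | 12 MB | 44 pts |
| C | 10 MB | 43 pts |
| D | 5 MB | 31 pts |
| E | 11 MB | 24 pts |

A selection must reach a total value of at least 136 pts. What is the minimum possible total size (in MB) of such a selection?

35

Subsets with value ≥ 136, sorted by total size:
- A+B+C+D: size 35, value 149
- B+C+D+E: size 38, value 142
- A+B+C+E: size 41, value 142
- A+B+C+D+E: size 46, value 173
Minimum size: 35 MB.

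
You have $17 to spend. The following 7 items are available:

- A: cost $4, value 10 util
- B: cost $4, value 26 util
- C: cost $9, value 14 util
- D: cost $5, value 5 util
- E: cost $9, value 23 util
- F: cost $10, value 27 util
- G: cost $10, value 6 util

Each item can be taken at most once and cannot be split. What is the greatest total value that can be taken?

59 util

Check high-value combinations within $17:
- A+B+E: cost 4+4+9=17, value 10+26+23=59
- B+F: cost 4+10=14, value 26+27=53
- A+B+C: cost 4+4+9=17, value 10+26+14=50
Best: 59 util.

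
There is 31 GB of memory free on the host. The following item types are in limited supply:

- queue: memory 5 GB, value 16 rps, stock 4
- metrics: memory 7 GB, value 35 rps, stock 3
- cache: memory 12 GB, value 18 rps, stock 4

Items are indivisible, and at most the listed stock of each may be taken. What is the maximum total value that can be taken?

Top feasible selections:
- 2×queue + 3×metrics: memory 31, value 137
- 1×queue + 3×metrics: memory 26, value 121
- 3×queue + 2×metrics: memory 29, value 118
Best: 137 rps.

137 rps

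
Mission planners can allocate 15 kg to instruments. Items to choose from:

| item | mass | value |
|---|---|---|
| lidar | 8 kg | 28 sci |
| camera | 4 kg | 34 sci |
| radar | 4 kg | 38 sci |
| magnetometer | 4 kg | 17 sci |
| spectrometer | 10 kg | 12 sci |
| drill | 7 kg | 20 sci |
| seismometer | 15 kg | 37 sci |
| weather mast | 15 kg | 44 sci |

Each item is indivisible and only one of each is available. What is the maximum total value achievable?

Check high-value combinations within 15 kg:
- camera+radar+drill: mass 4+4+7=15, value 34+38+20=92
- camera+radar+magnetometer: mass 4+4+4=12, value 34+38+17=89
- radar+magnetometer+drill: mass 4+4+7=15, value 38+17+20=75
- camera+radar: mass 4+4=8, value 34+38=72
- camera+magnetometer+drill: mass 4+4+7=15, value 34+17+20=71
Best: 92 sci.

92 sci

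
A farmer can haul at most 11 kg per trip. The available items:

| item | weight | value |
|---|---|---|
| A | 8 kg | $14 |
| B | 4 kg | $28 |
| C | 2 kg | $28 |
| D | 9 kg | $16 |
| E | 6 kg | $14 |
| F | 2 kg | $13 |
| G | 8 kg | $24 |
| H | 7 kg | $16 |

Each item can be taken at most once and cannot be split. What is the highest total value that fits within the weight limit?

$69

This is a 0/1 knapsack; check combinations near the capacity.
- B+C+F: weight 4+2+2=8, value 28+28+13=69
- C+F+H: weight 2+2+7=11, value 28+13+16=57
- B+C: weight 4+2=6, value 28+28=56
Best: $69.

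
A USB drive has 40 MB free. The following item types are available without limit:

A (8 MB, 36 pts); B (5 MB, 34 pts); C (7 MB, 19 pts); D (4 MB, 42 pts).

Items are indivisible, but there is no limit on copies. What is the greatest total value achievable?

420 pts

Best value-per-unit is D at 42/4, and filling with it alone uses size 10×4=40. No mix of the others beats 10×42 = 420.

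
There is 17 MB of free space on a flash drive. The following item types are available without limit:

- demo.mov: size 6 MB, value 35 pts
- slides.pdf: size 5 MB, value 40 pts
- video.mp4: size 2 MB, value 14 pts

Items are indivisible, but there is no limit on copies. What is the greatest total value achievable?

Best value-per-unit is slides.pdf at 40/5; filling with it alone gives 3×40 = 120.
Optimal mix: 3×slides.pdf + 1×video.mp4 → size 17, value 134.

134 pts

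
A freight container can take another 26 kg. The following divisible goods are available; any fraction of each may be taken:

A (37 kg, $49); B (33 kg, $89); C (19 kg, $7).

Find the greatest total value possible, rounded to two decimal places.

Take in order of value per unit:
- B (89/33 per unit): 26 of 33 → value 26×89/33 = 70.1212, running total 70.12
Total 70.12.

70.12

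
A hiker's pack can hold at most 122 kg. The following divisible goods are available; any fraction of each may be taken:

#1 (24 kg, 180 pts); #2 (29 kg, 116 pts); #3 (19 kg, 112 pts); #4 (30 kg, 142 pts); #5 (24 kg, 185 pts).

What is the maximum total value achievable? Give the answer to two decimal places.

719.00

Take in order of value per unit:
- #5 (185/24 per unit): all 24 → value 185, running total 185.00
- #1 (180/24 per unit): all 24 → value 180, running total 365.00
- #3 (112/19 per unit): all 19 → value 112, running total 477.00
- #4 (142/30 per unit): all 30 → value 142, running total 619.00
- #2 (116/29 per unit): 25 of 29 → value 25×116/29 = 100.0000, running total 719.00
Total 719.00.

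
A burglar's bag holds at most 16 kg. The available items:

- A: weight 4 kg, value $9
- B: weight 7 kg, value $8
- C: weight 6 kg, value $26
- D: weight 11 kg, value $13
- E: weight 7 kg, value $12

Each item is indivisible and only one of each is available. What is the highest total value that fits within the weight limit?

$38

Check high-value combinations within 16 kg:
- C+E: weight 6+7=13, value 26+12=38
- A+C: weight 4+6=10, value 9+26=35
- B+C: weight 7+6=13, value 8+26=34
Best: $38.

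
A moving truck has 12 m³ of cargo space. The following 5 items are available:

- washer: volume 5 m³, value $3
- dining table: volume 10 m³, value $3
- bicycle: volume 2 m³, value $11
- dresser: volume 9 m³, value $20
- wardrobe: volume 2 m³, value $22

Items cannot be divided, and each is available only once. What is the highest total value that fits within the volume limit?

$42

This is a 0/1 knapsack; check combinations near the capacity.
- dresser+wardrobe: volume 9+2=11, value 20+22=42
- washer+bicycle+wardrobe: volume 5+2+2=9, value 3+11+22=36
- bicycle+wardrobe: volume 2+2=4, value 11+22=33
- bicycle+dresser: volume 2+9=11, value 11+20=31
- washer+wardrobe: volume 5+2=7, value 3+22=25
Best: $42.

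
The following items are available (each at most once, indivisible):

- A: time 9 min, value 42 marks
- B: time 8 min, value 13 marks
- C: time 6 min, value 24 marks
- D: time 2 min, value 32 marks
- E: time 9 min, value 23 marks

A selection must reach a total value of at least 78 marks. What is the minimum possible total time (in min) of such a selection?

17

Subsets with value ≥ 78, sorted by total time:
- A+C+D: time 17, value 98
- C+D+E: time 17, value 79
- A+B+D: time 19, value 87
- A+D+E: time 20, value 97
Minimum time: 17 min.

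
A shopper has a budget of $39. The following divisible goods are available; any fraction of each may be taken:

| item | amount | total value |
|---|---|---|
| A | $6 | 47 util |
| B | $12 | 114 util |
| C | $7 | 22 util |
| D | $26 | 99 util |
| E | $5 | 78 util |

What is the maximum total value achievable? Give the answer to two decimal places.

299.92

Take in order of value per unit:
- E (78/5 per unit): all 5 → value 78, running total 78.00
- B (114/12 per unit): all 12 → value 114, running total 192.00
- A (47/6 per unit): all 6 → value 47, running total 239.00
- D (99/26 per unit): 16 of 26 → value 16×99/26 = 60.9231, running total 299.92
Total 299.92.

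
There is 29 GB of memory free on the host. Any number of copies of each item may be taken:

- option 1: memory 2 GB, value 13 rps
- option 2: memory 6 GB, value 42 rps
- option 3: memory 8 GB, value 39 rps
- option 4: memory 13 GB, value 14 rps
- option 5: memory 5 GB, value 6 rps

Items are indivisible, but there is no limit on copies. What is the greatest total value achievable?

194 rps

Best value-per-unit is option 2 at 42/6; filling with it alone gives 4×42 = 168.
Optimal mix: 2×option 1 + 4×option 2 → memory 28, value 194.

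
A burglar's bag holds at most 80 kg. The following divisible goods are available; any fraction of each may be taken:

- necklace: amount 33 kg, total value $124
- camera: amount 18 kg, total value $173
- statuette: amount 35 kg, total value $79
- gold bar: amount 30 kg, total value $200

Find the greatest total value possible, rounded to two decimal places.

Take in order of value per unit:
- camera (173/18 per unit): all 18 → value 173, running total 173.00
- gold bar (200/30 per unit): all 30 → value 200, running total 373.00
- necklace (124/33 per unit): 32 of 33 → value 32×124/33 = 120.2424, running total 493.24
Total 493.24.

493.24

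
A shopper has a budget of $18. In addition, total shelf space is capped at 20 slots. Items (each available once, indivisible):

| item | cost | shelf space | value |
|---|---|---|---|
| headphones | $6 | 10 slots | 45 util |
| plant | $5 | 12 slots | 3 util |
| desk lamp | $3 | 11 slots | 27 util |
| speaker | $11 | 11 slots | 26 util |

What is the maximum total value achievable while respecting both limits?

Feasible sets respecting both limits:
- headphones: cost 6, shelf space 10, value 45
- desk lamp: cost 3, shelf space 11, value 27
- speaker: cost 11, shelf space 11, value 26
- plant: cost 5, shelf space 12, value 3
Best: 45 util.

45 util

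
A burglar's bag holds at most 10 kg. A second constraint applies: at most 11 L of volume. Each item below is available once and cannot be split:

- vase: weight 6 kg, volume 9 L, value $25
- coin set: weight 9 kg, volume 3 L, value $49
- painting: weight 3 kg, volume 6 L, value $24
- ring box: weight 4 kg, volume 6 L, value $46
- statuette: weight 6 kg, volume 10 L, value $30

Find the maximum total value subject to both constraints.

$49

Feasible sets respecting both limits:
- coin set: weight 9, volume 3, value 49
- ring box: weight 4, volume 6, value 46
- statuette: weight 6, volume 10, value 30
- vase: weight 6, volume 9, value 25
Best: $49.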